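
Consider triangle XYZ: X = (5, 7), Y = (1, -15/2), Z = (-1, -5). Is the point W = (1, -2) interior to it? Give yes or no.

Barycentric coordinates of W: (11/39, 2/13, 22/39).
The three coordinates are positive, positive, positive; a point is interior exactly when all three are positive.

yes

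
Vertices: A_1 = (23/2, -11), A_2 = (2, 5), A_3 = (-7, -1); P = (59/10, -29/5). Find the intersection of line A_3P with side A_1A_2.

Barycentric coordinates of P with respect to A_1A_2A_3: (3/5, 1/5, 1/5).
On side A_1A_2 the A_3-coordinate is zero; dropping P's A_3-weight 1/5 and renormalizing the remaining 3/5 : 1/5 gives weights 3/4, 1/4 on A_1, A_2.
Q = (3/4)·(23/2, -11) + (1/4)·(2, 5) = (73/8, -7).

(73/8, -7)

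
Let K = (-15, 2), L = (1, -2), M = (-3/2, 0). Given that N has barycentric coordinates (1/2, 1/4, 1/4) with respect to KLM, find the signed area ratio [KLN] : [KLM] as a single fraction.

The signed ratio [KLN]/[KLM] equals the barycentric coordinate of N at vertex M, which is 1/4.

1/4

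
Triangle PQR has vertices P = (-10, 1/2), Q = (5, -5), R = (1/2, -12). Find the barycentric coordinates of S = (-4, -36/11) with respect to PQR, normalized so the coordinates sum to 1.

Signed area of the reference triangle: [PQR] = ½·((-10)·(-5−(-12)) + 5·(-12−(1/2)) + (1/2)·(1/2−(-5))) = ½·(-70 − 125/2 + 11/4) = -519/8.
[SQR] = ½·((-4)·(-5−(-12)) + 5·(-12−(-36/11)) + (1/2)·(-36/11−(-5))) = ½·(-28 − 480/11 + 19/22) = -1557/44, so the P-coordinate is (-1557/44)/(-519/8) = 6/11.
[PSR] = ½·((-10)·(-36/11−(-12)) + (-4)·(-12−(1/2)) + (1/2)·(1/2−(-36/11))) = ½·(-960/11 + 50 + 83/44) = -1557/88, so the Q-coordinate is 3/11.
[PQS] = ½·((-10)·(-5−(-36/11)) + 5·(-36/11−(1/2)) + (-4)·(1/2−(-5))) = ½·(190/11 − 415/22 − 22) = -519/44, so the R-coordinate is 2/11.

(6/11, 3/11, 2/11)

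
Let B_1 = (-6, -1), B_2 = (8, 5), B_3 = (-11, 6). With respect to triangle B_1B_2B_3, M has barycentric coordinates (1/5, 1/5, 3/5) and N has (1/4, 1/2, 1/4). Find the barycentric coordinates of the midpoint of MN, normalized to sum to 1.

(9/40, 7/20, 17/40)

Since both coordinate triples sum to 1, the midpoint's barycentrics are the componentwise average.
(1/5+1/4)/2 = 9/40; similarly 7/20 and 17/40.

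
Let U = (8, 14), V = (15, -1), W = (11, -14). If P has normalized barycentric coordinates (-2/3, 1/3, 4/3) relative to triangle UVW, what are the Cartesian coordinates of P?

(43/3, -85/3)

P = (-2/3)·U + (1/3)·V + (4/3)·W.
x-coordinate: (-2/3)·8 + (1/3)·15 + (4/3)·11 = 43/3.
y-coordinate: (-2/3)·14 + (1/3)·(-1) + (4/3)·(-14) = -85/3.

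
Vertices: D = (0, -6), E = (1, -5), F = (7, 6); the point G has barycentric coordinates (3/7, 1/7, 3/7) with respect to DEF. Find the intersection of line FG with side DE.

Line FG meets DE where the F-coordinate vanishes; zeroing G's F-weight and renormalizing leaves D, E-weights 3/7 : 1/7 → (3/4, 1/4).
So H = (3/4)·D + (1/4)·E = (1/4, -23/4).

(1/4, -23/4)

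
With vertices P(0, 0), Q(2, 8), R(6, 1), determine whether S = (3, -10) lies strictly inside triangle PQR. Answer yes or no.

Barycentric coordinates of S: (65/46, -63/46, 22/23).
The three coordinates are positive, negative, positive; a point is interior exactly when all three are positive.

no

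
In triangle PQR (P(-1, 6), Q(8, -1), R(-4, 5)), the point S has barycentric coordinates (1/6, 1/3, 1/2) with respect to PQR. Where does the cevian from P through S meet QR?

Line PS meets QR where the P-coordinate vanishes; zeroing S's P-weight and renormalizing leaves Q, R-weights 1/3 : 1/2 → (2/5, 3/5).
So T = (2/5)·Q + (3/5)·R = (4/5, 13/5).

(4/5, 13/5)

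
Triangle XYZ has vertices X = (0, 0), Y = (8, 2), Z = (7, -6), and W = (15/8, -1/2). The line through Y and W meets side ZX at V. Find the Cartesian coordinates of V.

Barycentric coordinates of W with respect to XYZ: (3/4, 1/8, 1/8).
On side ZX the Y-coordinate is zero; dropping W's Y-weight 1/8 and renormalizing the remaining 1/8 : 3/4 gives weights 1/7, 6/7 on Z, X.
V = (1/7)·(7, -6) + (6/7)·(0, 0) = (1, -6/7).

(1, -6/7)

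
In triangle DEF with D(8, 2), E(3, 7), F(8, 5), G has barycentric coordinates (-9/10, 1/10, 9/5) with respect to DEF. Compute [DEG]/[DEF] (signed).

The signed ratio [DEG]/[DEF] equals the barycentric coordinate of G at vertex F, which is 9/5.

9/5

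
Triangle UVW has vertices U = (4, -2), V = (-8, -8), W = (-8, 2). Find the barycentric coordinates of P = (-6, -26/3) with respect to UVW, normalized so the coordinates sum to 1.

(1/6, 1, -1/6)

Signed area of the reference triangle: [UVW] = ½·(4·(-8−2) + (-8)·(2−(-2)) + (-8)·(-2−(-8))) = ½·(-40 − 32 − 48) = -60.
[PVW] = ½·((-6)·(-8−2) + (-8)·(2−(-26/3)) + (-8)·(-26/3−(-8))) = ½·(60 − 256/3 + 16/3) = -10, so the U-coordinate is (-10)/(-60) = 1/6.
[UPW] = ½·(4·(-26/3−2) + (-6)·(2−(-2)) + (-8)·(-2−(-26/3))) = ½·(-128/3 − 24 − 160/3) = -60, so the V-coordinate is 1.
[UVP] = ½·(4·(-8−(-26/3)) + (-8)·(-26/3−(-2)) + (-6)·(-2−(-8))) = ½·(8/3 + 160/3 − 36) = 10, so the W-coordinate is -1/6.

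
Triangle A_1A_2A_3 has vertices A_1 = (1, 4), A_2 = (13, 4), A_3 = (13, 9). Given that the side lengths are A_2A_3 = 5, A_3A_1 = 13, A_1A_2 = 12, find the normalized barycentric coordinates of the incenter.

(1/6, 13/30, 2/5)

The incenter has barycentric coordinates proportional to the opposite side lengths: (5 : 13 : 12).
Normalizing by 5+13+12 = 30 gives (1/6, 13/30, 2/5).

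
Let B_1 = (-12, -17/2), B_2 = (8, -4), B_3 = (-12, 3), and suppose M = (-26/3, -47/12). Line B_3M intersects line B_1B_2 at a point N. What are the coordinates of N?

(-7, -59/8)

Barycentric coordinates of M with respect to B_1B_2B_3: (1/2, 1/6, 1/3).
On side B_1B_2 the B_3-coordinate is zero; dropping M's B_3-weight 1/3 and renormalizing the remaining 1/2 : 1/6 gives weights 3/4, 1/4 on B_1, B_2.
N = (3/4)·(-12, -17/2) + (1/4)·(8, -4) = (-7, -59/8).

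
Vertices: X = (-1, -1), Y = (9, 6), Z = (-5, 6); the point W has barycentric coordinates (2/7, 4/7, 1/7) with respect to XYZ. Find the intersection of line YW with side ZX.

(-7/3, 4/3)

Line YW meets ZX where the Y-coordinate vanishes; zeroing W's Y-weight and renormalizing leaves Z, X-weights 1/7 : 2/7 → (1/3, 2/3).
So V = (1/3)·Z + (2/3)·X = (-7/3, 4/3).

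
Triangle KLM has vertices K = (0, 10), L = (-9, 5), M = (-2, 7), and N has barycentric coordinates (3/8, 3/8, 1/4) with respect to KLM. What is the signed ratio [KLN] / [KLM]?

The signed ratio [KLN]/[KLM] equals the barycentric coordinate of N at vertex M, which is 1/4.

1/4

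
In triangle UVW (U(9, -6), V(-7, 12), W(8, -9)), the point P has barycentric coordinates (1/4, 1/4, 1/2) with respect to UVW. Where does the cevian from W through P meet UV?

Line WP meets UV where the W-coordinate vanishes; zeroing P's W-weight and renormalizing leaves U, V-weights 1/4 : 1/4 → (1/2, 1/2).
So Q = (1/2)·U + (1/2)·V = (1, 3).

(1, 3)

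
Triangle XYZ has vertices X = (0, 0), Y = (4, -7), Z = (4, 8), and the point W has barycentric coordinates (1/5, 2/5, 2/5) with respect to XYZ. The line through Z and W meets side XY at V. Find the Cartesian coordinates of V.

(8/3, -14/3)

Line ZW meets XY where the Z-coordinate vanishes; zeroing W's Z-weight and renormalizing leaves X, Y-weights 1/5 : 2/5 → (1/3, 2/3).
So V = (1/3)·X + (2/3)·Y = (8/3, -14/3).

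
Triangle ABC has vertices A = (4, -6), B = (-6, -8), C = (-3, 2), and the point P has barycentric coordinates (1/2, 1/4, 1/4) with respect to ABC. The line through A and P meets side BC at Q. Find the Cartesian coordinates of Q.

Line AP meets BC where the A-coordinate vanishes; zeroing P's A-weight and renormalizing leaves B, C-weights 1/4 : 1/4 → (1/2, 1/2).
So Q = (1/2)·B + (1/2)·C = (-9/2, -3).

(-9/2, -3)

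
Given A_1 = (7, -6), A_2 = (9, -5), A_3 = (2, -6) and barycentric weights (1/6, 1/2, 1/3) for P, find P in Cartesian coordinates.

(19/3, -11/2)

P = (1/6)·A_1 + (1/2)·A_2 + (1/3)·A_3.
x-coordinate: (1/6)·7 + (1/2)·9 + (1/3)·2 = 19/3.
y-coordinate: (1/6)·(-6) + (1/2)·(-5) + (1/3)·(-6) = -11/2.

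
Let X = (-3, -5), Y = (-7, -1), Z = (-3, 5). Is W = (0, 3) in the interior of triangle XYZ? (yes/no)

no

Barycentric coordinates of W: (13/20, -3/4, 11/10).
The three coordinates are positive, negative, positive; a point is interior exactly when all three are positive.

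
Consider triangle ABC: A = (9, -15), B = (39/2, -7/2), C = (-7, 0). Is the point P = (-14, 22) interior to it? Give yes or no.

no

Barycentric coordinates of P: (-1117/683, 494/683, 1306/683).
The three coordinates are negative, positive, positive; a point is interior exactly when all three are positive.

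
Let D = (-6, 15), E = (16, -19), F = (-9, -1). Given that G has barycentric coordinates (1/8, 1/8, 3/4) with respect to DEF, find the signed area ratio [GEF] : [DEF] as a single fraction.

1/8

The signed ratio [GEF]/[DEF] equals the barycentric coordinate of G at vertex D, which is 1/8.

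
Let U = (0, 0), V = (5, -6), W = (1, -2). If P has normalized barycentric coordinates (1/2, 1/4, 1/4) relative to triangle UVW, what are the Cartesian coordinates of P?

P = (1/2)·U + (1/4)·V + (1/4)·W.
x-coordinate: (1/2)·0 + (1/4)·5 + (1/4)·1 = 3/2.
y-coordinate: (1/2)·0 + (1/4)·(-6) + (1/4)·(-2) = -2.

(3/2, -2)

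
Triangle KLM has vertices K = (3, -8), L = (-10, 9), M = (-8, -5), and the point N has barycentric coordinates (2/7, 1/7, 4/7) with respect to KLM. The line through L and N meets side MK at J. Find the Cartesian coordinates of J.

(-13/3, -6)

Line LN meets MK where the L-coordinate vanishes; zeroing N's L-weight and renormalizing leaves M, K-weights 4/7 : 2/7 → (2/3, 1/3).
So J = (2/3)·M + (1/3)·K = (-13/3, -6).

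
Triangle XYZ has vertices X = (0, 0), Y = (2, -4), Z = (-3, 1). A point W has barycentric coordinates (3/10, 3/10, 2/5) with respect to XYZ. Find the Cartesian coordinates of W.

W = (3/10)·X + (3/10)·Y + (2/5)·Z.
x-coordinate: (3/10)·0 + (3/10)·2 + (2/5)·(-3) = -3/5.
y-coordinate: (3/10)·0 + (3/10)·(-4) + (2/5)·1 = -4/5.

(-3/5, -4/5)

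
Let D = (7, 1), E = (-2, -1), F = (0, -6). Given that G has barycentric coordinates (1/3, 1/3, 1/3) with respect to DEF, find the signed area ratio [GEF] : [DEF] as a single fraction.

The signed ratio [GEF]/[DEF] equals the barycentric coordinate of G at vertex D, which is 1/3.

1/3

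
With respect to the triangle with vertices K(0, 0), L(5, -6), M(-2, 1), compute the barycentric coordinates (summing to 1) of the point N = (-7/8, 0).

(1/8, 1/8, 3/4)

Signed area of the reference triangle: [KLM] = ½·(0·(-6−1) + 5·(1−0) + (-2)·(0−(-6))) = ½·(0 + 5 − 12) = -7/2.
[NLM] = ½·((-7/8)·(-6−1) + 5·(1−0) + (-2)·(0−(-6))) = ½·(49/8 + 5 − 12) = -7/16, so the K-coordinate is (-7/16)/(-7/2) = 1/8.
[KNM] = ½·(0·(0−1) + (-7/8)·(1−0) + (-2)·(0−0)) = ½·(0 − 7/8 + 0) = -7/16, so the L-coordinate is 1/8.
[KLN] = ½·(0·(-6−0) + 5·(0−0) + (-7/8)·(0−(-6))) = ½·(0 + 0 − 21/4) = -21/8, so the M-coordinate is 3/4.
Check: 1/8 + 1/8 + 3/4 = 1.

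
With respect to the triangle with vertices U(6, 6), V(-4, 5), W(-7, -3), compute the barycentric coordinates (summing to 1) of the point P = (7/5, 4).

(3/5, 1/5, 1/5)

Signed area of the reference triangle: [UVW] = ½·(6·(5−(-3)) + (-4)·(-3−6) + (-7)·(6−5)) = ½·(48 + 36 − 7) = 77/2.
[PVW] = ½·((7/5)·(5−(-3)) + (-4)·(-3−4) + (-7)·(4−5)) = ½·(56/5 + 28 + 7) = 231/10, so the U-coordinate is (231/10)/(77/2) = 3/5.
[UPW] = ½·(6·(4−(-3)) + (7/5)·(-3−6) + (-7)·(6−4)) = ½·(42 − 63/5 − 14) = 77/10, so the V-coordinate is 1/5.
[UVP] = ½·(6·(5−4) + (-4)·(4−6) + (7/5)·(6−5)) = ½·(6 + 8 + 7/5) = 77/10, so the W-coordinate is 1/5.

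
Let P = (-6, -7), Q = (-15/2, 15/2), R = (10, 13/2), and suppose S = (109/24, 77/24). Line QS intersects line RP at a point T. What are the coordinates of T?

Barycentric coordinates of S with respect to PQR: (1/4, 1/12, 2/3).
On side RP the Q-coordinate is zero; dropping S's Q-weight 1/12 and renormalizing the remaining 2/3 : 1/4 gives weights 8/11, 3/11 on R, P.
T = (8/11)·(10, 13/2) + (3/11)·(-6, -7) = (62/11, 31/11).

(62/11, 31/11)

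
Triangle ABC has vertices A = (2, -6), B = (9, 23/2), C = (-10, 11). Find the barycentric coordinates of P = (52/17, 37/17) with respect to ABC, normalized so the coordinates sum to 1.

Signed area of the reference triangle: [ABC] = ½·(2·(23/2−11) + 9·(11−(-6)) + (-10)·(-6−(23/2))) = ½·(1 + 153 + 175) = 329/2.
[PBC] = ½·((52/17)·(23/2−11) + 9·(11−(37/17)) + (-10)·(37/17−(23/2))) = ½·(26/17 + 1350/17 + 1585/17) = 2961/34, so the A-coordinate is (2961/34)/(329/2) = 9/17.
[APC] = ½·(2·(37/17−11) + (52/17)·(11−(-6)) + (-10)·(-6−(37/17))) = ½·(-300/17 + 52 + 1390/17) = 987/17, so the B-coordinate is 6/17.
[ABP] = ½·(2·(23/2−(37/17)) + 9·(37/17−(-6)) + (52/17)·(-6−(23/2))) = ½·(317/17 + 1251/17 − 910/17) = 329/17, so the C-coordinate is 2/17.
Check: 9/17 + 6/17 + 2/17 = 1.

(9/17, 6/17, 2/17)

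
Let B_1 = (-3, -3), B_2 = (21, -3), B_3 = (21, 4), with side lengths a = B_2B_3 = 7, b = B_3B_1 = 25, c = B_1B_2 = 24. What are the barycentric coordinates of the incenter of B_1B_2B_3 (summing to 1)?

The incenter has barycentric coordinates proportional to the opposite side lengths: (7 : 25 : 24).
Normalizing by 7+25+24 = 56 gives (1/8, 25/56, 3/7).

(1/8, 25/56, 3/7)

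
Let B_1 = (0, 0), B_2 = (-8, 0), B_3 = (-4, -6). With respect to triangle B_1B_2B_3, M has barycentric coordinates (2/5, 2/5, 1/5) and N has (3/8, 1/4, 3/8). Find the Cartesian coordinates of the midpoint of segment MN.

Barycentric coordinates of the midpoint are the average: (31/80, 13/40, 23/80).
Converting: (31/80)·B_1 + (13/40)·B_2 + (23/80)·B_3 = (-15/4, -69/40).

(-15/4, -69/40)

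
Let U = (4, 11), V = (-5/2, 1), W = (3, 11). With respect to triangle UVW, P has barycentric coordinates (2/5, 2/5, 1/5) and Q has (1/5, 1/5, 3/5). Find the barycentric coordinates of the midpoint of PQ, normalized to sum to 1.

Since both coordinate triples sum to 1, the midpoint's barycentrics are the componentwise average.
(2/5+1/5)/2 = 3/10; similarly 3/10 and 2/5.

(3/10, 3/10, 2/5)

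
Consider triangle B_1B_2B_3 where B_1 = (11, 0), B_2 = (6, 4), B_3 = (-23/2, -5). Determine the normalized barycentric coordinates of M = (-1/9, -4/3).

Signed area of the reference triangle: [B_1B_2B_3] = ½·(11·(4−(-5)) + 6·(-5−0) + (-23/2)·(0−4)) = ½·(99 − 30 + 46) = 115/2.
[MB_2B_3] = ½·((-1/9)·(4−(-5)) + 6·(-5−(-4/3)) + (-23/2)·(-4/3−4)) = ½·(-1 − 22 + 184/3) = 115/6, so the B_1-coordinate is (115/6)/(115/2) = 1/3.
[B_1MB_3] = ½·(11·(-4/3−(-5)) + (-1/9)·(-5−0) + (-23/2)·(0−(-4/3))) = ½·(121/3 + 5/9 − 46/3) = 115/9, so the B_2-coordinate is 2/9.
[B_1B_2M] = ½·(11·(4−(-4/3)) + 6·(-4/3−0) + (-1/9)·(0−4)) = ½·(176/3 − 8 + 4/9) = 230/9, so the B_3-coordinate is 4/9.

(1/3, 2/9, 4/9)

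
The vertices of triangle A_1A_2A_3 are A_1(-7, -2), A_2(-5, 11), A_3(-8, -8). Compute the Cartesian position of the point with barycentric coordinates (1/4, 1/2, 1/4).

(-25/4, 3)

P = (1/4)·A_1 + (1/2)·A_2 + (1/4)·A_3.
x-coordinate: (1/4)·(-7) + (1/2)·(-5) + (1/4)·(-8) = -25/4.
y-coordinate: (1/4)·(-2) + (1/2)·11 + (1/4)·(-8) = 3.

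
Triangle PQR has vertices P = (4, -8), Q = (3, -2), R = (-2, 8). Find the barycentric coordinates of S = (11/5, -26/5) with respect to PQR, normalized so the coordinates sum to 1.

Signed area of the reference triangle: [PQR] = ½·(4·(-2−8) + 3·(8−(-8)) + (-2)·(-8−(-2))) = ½·(-40 + 48 + 12) = 10.
[SQR] = ½·((11/5)·(-2−8) + 3·(8−(-26/5)) + (-2)·(-26/5−(-2))) = ½·(-22 + 198/5 + 32/5) = 12, so the P-coordinate is 12/10 = 6/5.
[PSR] = ½·(4·(-26/5−8) + (11/5)·(8−(-8)) + (-2)·(-8−(-26/5))) = ½·(-264/5 + 176/5 + 28/5) = -6, so the Q-coordinate is -3/5.
[PQS] = ½·(4·(-2−(-26/5)) + 3·(-26/5−(-8)) + (11/5)·(-8−(-2))) = ½·(64/5 + 42/5 − 66/5) = 4, so the R-coordinate is 2/5.
Check: 6/5 − 3/5 + 2/5 = 1.

(6/5, -3/5, 2/5)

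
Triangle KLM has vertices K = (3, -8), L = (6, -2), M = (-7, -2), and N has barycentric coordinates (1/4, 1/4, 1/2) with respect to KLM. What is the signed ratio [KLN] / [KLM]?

The signed ratio [KLN]/[KLM] equals the barycentric coordinate of N at vertex M, which is 1/2.

1/2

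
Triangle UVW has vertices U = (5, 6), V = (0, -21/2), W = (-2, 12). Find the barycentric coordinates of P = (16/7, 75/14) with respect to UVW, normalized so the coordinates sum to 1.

(4/7, 1/7, 2/7)

Signed area of the reference triangle: [UVW] = ½·(5·(-21/2−12) + 0·(12−6) + (-2)·(6−(-21/2))) = ½·(-225/2 + 0 − 33) = -291/4.
[PVW] = ½·((16/7)·(-21/2−12) + 0·(12−(75/14)) + (-2)·(75/14−(-21/2))) = ½·(-360/7 + 0 − 222/7) = -291/7, so the U-coordinate is (-291/7)/(-291/4) = 4/7.
[UPW] = ½·(5·(75/14−12) + (16/7)·(12−6) + (-2)·(6−(75/14))) = ½·(-465/14 + 96/7 − 9/7) = -291/28, so the V-coordinate is 1/7.
[UVP] = ½·(5·(-21/2−(75/14)) + 0·(75/14−6) + (16/7)·(6−(-21/2))) = ½·(-555/7 + 0 + 264/7) = -291/14, so the W-coordinate is 2/7.
Check: 4/7 + 1/7 + 2/7 = 1.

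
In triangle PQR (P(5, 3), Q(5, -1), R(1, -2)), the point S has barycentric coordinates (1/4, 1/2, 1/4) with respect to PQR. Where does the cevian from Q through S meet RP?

Line QS meets RP where the Q-coordinate vanishes; zeroing S's Q-weight and renormalizing leaves R, P-weights 1/4 : 1/4 → (1/2, 1/2).
So T = (1/2)·R + (1/2)·P = (3, 1/2).

(3, 1/2)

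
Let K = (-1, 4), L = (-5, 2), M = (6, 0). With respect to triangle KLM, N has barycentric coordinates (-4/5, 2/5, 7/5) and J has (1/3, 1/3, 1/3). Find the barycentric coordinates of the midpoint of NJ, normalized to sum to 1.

(-7/30, 11/30, 13/15)

Since both coordinate triples sum to 1, the midpoint's barycentrics are the componentwise average.
(-4/5+1/3)/2 = -7/30; similarly 11/30 and 13/15.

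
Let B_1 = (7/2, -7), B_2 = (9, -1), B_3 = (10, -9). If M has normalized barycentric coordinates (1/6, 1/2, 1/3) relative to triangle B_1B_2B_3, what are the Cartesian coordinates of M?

(101/12, -14/3)

M = (1/6)·B_1 + (1/2)·B_2 + (1/3)·B_3.
x-coordinate: (1/6)·(7/2) + (1/2)·9 + (1/3)·10 = 101/12.
y-coordinate: (1/6)·(-7) + (1/2)·(-1) + (1/3)·(-9) = -14/3.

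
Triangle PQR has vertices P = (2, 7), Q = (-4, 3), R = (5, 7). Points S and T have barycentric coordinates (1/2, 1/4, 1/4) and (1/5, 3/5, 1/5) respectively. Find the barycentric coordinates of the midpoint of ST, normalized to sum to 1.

Since both coordinate triples sum to 1, the midpoint's barycentrics are the componentwise average.
(1/2+1/5)/2 = 7/20; similarly 17/40 and 9/40.

(7/20, 17/40, 9/40)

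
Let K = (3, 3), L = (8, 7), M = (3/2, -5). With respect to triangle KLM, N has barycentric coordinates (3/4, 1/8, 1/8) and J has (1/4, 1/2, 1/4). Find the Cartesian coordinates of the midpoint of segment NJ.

Barycentric coordinates of the midpoint are the average: (1/2, 5/16, 3/16).
Converting: (1/2)·K + (5/16)·L + (3/16)·M = (137/32, 11/4).

(137/32, 11/4)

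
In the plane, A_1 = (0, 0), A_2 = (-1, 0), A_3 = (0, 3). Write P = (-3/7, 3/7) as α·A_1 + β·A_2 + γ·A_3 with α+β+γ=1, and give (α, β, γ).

Signed area of the reference triangle: [A_1A_2A_3] = ½·(0·(0−3) + (-1)·(3−0) + 0·(0−0)) = ½·(0 − 3 + 0) = -3/2.
[PA_2A_3] = ½·((-3/7)·(0−3) + (-1)·(3−(3/7)) + 0·(3/7−0)) = ½·(9/7 − 18/7 + 0) = -9/14, so the A_1-coordinate is (-9/14)/(-3/2) = 3/7.
[A_1PA_3] = ½·(0·(3/7−3) + (-3/7)·(3−0) + 0·(0−(3/7))) = ½·(0 − 9/7 + 0) = -9/14, so the A_2-coordinate is 3/7.
[A_1A_2P] = ½·(0·(0−(3/7)) + (-1)·(3/7−0) + (-3/7)·(0−0)) = ½·(0 − 3/7 + 0) = -3/14, so the A_3-coordinate is 1/7.

(3/7, 3/7, 1/7)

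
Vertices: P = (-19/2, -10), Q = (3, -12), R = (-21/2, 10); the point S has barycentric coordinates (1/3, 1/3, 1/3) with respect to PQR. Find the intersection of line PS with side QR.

(-15/4, -1)

Line PS meets QR where the P-coordinate vanishes; zeroing S's P-weight and renormalizing leaves Q, R-weights 1/3 : 1/3 → (1/2, 1/2).
So T = (1/2)·Q + (1/2)·R = (-15/4, -1).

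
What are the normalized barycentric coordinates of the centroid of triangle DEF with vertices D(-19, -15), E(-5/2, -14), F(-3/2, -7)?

(1/3, 1/3, 1/3)

The centroid is the average of the vertices, so each weight is 1/3.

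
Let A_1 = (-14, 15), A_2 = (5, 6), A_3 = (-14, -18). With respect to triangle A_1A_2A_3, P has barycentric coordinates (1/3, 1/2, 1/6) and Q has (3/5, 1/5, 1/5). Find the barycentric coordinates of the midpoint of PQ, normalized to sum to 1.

(7/15, 7/20, 11/60)

Since both coordinate triples sum to 1, the midpoint's barycentrics are the componentwise average.
(1/3+3/5)/2 = 7/15; similarly 7/20 and 11/60.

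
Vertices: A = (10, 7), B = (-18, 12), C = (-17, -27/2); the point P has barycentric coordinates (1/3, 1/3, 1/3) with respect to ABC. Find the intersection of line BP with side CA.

Line BP meets CA where the B-coordinate vanishes; zeroing P's B-weight and renormalizing leaves C, A-weights 1/3 : 1/3 → (1/2, 1/2).
So Q = (1/2)·C + (1/2)·A = (-7/2, -13/4).

(-7/2, -13/4)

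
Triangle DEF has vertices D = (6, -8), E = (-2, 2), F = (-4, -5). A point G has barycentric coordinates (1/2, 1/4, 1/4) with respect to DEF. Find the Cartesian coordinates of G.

(3/2, -19/4)

G = (1/2)·D + (1/4)·E + (1/4)·F.
x-coordinate: (1/2)·6 + (1/4)·(-2) + (1/4)·(-4) = 3/2.
y-coordinate: (1/2)·(-8) + (1/4)·2 + (1/4)·(-5) = -19/4.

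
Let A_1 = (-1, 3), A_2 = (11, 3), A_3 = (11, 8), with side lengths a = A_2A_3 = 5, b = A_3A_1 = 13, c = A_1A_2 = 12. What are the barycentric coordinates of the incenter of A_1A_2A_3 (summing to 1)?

(1/6, 13/30, 2/5)

The incenter has barycentric coordinates proportional to the opposite side lengths: (5 : 13 : 12).
Normalizing by 5+13+12 = 30 gives (1/6, 13/30, 2/5).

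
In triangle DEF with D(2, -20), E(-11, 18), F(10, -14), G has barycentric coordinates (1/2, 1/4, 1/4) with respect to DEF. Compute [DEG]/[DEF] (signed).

1/4

The signed ratio [DEG]/[DEF] equals the barycentric coordinate of G at vertex F, which is 1/4.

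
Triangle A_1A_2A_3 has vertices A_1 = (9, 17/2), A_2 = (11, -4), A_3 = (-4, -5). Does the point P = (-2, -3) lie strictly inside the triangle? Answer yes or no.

Barycentric coordinates of P: (56/379, 2/379, 321/379).
The three coordinates are positive, positive, positive; a point is interior exactly when all three are positive.

yes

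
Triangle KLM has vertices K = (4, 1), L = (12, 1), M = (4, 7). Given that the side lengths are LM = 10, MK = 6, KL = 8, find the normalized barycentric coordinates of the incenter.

The incenter has barycentric coordinates proportional to the opposite side lengths: (10 : 6 : 8).
Normalizing by 10+6+8 = 24 gives (5/12, 1/4, 1/3).

(5/12, 1/4, 1/3)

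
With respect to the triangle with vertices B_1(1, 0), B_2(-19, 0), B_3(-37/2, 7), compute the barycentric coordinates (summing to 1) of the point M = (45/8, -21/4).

(5/4, 1/2, -3/4)

Signed area of the reference triangle: [B_1B_2B_3] = ½·(1·(0−7) + (-19)·(7−0) + (-37/2)·(0−0)) = ½·(-7 − 133 + 0) = -70.
[MB_2B_3] = ½·((45/8)·(0−7) + (-19)·(7−(-21/4)) + (-37/2)·(-21/4−0)) = ½·(-315/8 − 931/4 + 777/8) = -175/2, so the B_1-coordinate is (-175/2)/(-70) = 5/4.
[B_1MB_3] = ½·(1·(-21/4−7) + (45/8)·(7−0) + (-37/2)·(0−(-21/4))) = ½·(-49/4 + 315/8 − 777/8) = -35, so the B_2-coordinate is 1/2.
[B_1B_2M] = ½·(1·(0−(-21/4)) + (-19)·(-21/4−0) + (45/8)·(0−0)) = ½·(21/4 + 399/4 + 0) = 105/2, so the B_3-coordinate is -3/4.
Check: 5/4 + 1/2 − 3/4 = 1.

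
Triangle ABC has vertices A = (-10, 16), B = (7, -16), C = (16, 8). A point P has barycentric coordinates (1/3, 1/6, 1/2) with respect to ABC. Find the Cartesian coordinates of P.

(35/6, 20/3)

P = (1/3)·A + (1/6)·B + (1/2)·C.
x-coordinate: (1/3)·(-10) + (1/6)·7 + (1/2)·16 = 35/6.
y-coordinate: (1/3)·16 + (1/6)·(-16) + (1/2)·8 = 20/3.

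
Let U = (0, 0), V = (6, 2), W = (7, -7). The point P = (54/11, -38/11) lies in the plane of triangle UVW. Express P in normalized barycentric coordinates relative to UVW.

Signed area of the reference triangle: [UVW] = ½·(0·(2−(-7)) + 6·(-7−0) + 7·(0−2)) = ½·(0 − 42 − 14) = -28.
[PVW] = ½·((54/11)·(2−(-7)) + 6·(-7−(-38/11)) + 7·(-38/11−2)) = ½·(486/11 − 234/11 − 420/11) = -84/11, so the U-coordinate is (-84/11)/(-28) = 3/11.
[UPW] = ½·(0·(-38/11−(-7)) + (54/11)·(-7−0) + 7·(0−(-38/11))) = ½·(0 − 378/11 + 266/11) = -56/11, so the V-coordinate is 2/11.
[UVP] = ½·(0·(2−(-38/11)) + 6·(-38/11−0) + (54/11)·(0−2)) = ½·(0 − 228/11 − 108/11) = -168/11, so the W-coordinate is 6/11.

(3/11, 2/11, 6/11)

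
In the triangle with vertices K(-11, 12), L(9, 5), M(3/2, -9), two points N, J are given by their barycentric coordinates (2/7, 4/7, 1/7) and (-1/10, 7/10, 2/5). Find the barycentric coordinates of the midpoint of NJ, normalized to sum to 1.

Since both coordinate triples sum to 1, the midpoint's barycentrics are the componentwise average.
(2/7+-1/10)/2 = 13/140; similarly 89/140 and 19/70.

(13/140, 89/140, 19/70)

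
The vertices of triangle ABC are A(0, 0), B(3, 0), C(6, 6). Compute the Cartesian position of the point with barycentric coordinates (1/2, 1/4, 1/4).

(9/4, 3/2)

P = (1/2)·A + (1/4)·B + (1/4)·C.
x-coordinate: (1/2)·0 + (1/4)·3 + (1/4)·6 = 9/4.
y-coordinate: (1/2)·0 + (1/4)·0 + (1/4)·6 = 3/2.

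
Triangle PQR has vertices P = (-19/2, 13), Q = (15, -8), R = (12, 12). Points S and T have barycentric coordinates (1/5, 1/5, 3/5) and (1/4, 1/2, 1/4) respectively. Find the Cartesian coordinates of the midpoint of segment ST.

Barycentric coordinates of the midpoint are the average: (9/40, 7/20, 17/40).
Converting: (9/40)·P + (7/20)·Q + (17/40)·R = (657/80, 209/40).

(657/80, 209/40)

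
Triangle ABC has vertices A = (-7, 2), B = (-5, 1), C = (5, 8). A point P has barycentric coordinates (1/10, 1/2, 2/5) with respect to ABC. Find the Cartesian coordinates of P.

P = (1/10)·A + (1/2)·B + (2/5)·C.
x-coordinate: (1/10)·(-7) + (1/2)·(-5) + (2/5)·5 = -6/5.
y-coordinate: (1/10)·2 + (1/2)·1 + (2/5)·8 = 39/10.

(-6/5, 39/10)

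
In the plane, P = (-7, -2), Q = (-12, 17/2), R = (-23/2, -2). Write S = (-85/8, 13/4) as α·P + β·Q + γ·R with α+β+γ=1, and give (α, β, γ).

(1/4, 1/2, 1/4)

Signed area of the reference triangle: [PQR] = ½·((-7)·(17/2−(-2)) + (-12)·(-2−(-2)) + (-23/2)·(-2−(17/2))) = ½·(-147/2 + 0 + 483/4) = 189/8.
[SQR] = ½·((-85/8)·(17/2−(-2)) + (-12)·(-2−(13/4)) + (-23/2)·(13/4−(17/2))) = ½·(-1785/16 + 63 + 483/8) = 189/32, so the P-coordinate is (189/32)/(189/8) = 1/4.
[PSR] = ½·((-7)·(13/4−(-2)) + (-85/8)·(-2−(-2)) + (-23/2)·(-2−(13/4))) = ½·(-147/4 + 0 + 483/8) = 189/16, so the Q-coordinate is 1/2.
[PQS] = ½·((-7)·(17/2−(13/4)) + (-12)·(13/4−(-2)) + (-85/8)·(-2−(17/2))) = ½·(-147/4 − 63 + 1785/16) = 189/32, so the R-coordinate is 1/4.
Check: 1/4 + 1/2 + 1/4 = 1.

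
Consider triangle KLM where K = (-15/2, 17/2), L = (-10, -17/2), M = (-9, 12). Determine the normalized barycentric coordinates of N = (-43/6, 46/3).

(1, -1/3, 1/3)

Signed area of the reference triangle: [KLM] = ½·((-15/2)·(-17/2−12) + (-10)·(12−(17/2)) + (-9)·(17/2−(-17/2))) = ½·(615/4 − 35 − 153) = -137/8.
[NLM] = ½·((-43/6)·(-17/2−12) + (-10)·(12−(46/3)) + (-9)·(46/3−(-17/2))) = ½·(1763/12 + 100/3 − 429/2) = -137/8, so the K-coordinate is (-137/8)/(-137/8) = 1.
[KNM] = ½·((-15/2)·(46/3−12) + (-43/6)·(12−(17/2)) + (-9)·(17/2−(46/3))) = ½·(-25 − 301/12 + 123/2) = 137/24, so the L-coordinate is -1/3.
[KLN] = ½·((-15/2)·(-17/2−(46/3)) + (-10)·(46/3−(17/2)) + (-43/6)·(17/2−(-17/2))) = ½·(715/4 − 205/3 − 731/6) = -137/24, so the M-coordinate is 1/3.
Check: 1 − 1/3 + 1/3 = 1.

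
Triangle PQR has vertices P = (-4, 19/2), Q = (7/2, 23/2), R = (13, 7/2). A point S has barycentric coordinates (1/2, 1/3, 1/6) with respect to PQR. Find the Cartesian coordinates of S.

(4/3, 55/6)

S = (1/2)·P + (1/3)·Q + (1/6)·R.
x-coordinate: (1/2)·(-4) + (1/3)·(7/2) + (1/6)·13 = 4/3.
y-coordinate: (1/2)·(19/2) + (1/3)·(23/2) + (1/6)·(7/2) = 55/6.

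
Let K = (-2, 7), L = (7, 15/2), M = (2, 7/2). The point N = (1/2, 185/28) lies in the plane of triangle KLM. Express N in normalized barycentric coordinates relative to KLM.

(9/14, 3/14, 1/7)

Signed area of the reference triangle: [KLM] = ½·((-2)·(15/2−(7/2)) + 7·(7/2−7) + 2·(7−(15/2))) = ½·(-8 − 49/2 − 1) = -67/4.
[NLM] = ½·((1/2)·(15/2−(7/2)) + 7·(7/2−(185/28)) + 2·(185/28−(15/2))) = ½·(2 − 87/4 − 25/14) = -603/56, so the K-coordinate is (-603/56)/(-67/4) = 9/14.
[KNM] = ½·((-2)·(185/28−(7/2)) + (1/2)·(7/2−7) + 2·(7−(185/28))) = ½·(-87/14 − 7/4 + 11/14) = -201/56, so the L-coordinate is 3/14.
[KLN] = ½·((-2)·(15/2−(185/28)) + 7·(185/28−7) + (1/2)·(7−(15/2))) = ½·(-25/14 − 11/4 − 1/4) = -67/28, so the M-coordinate is 1/7.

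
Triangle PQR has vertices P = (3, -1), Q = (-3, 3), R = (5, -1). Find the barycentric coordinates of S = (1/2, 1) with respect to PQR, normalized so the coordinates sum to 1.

(1/4, 1/2, 1/4)

Signed area of the reference triangle: [PQR] = ½·(3·(3−(-1)) + (-3)·(-1−(-1)) + 5·(-1−3)) = ½·(12 + 0 − 20) = -4.
[SQR] = ½·((1/2)·(3−(-1)) + (-3)·(-1−1) + 5·(1−3)) = ½·(2 + 6 − 10) = -1, so the P-coordinate is (-1)/(-4) = 1/4.
[PSR] = ½·(3·(1−(-1)) + (1/2)·(-1−(-1)) + 5·(-1−1)) = ½·(6 + 0 − 10) = -2, so the Q-coordinate is 1/2.
[PQS] = ½·(3·(3−1) + (-3)·(1−(-1)) + (1/2)·(-1−3)) = ½·(6 − 6 − 2) = -1, so the R-coordinate is 1/4.
Check: 1/4 + 1/2 + 1/4 = 1.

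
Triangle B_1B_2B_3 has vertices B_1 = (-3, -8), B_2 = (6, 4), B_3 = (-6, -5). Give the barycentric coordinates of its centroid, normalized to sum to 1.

(1/3, 1/3, 1/3)

The centroid is the average of the vertices, so each weight is 1/3.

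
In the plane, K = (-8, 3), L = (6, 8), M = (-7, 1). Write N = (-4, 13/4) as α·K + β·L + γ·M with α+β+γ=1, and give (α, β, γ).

(1/4, 1/4, 1/2)

Signed area of the reference triangle: [KLM] = ½·((-8)·(8−1) + 6·(1−3) + (-7)·(3−8)) = ½·(-56 − 12 + 35) = -33/2.
[NLM] = ½·((-4)·(8−1) + 6·(1−(13/4)) + (-7)·(13/4−8)) = ½·(-28 − 27/2 + 133/4) = -33/8, so the K-coordinate is (-33/8)/(-33/2) = 1/4.
[KNM] = ½·((-8)·(13/4−1) + (-4)·(1−3) + (-7)·(3−(13/4))) = ½·(-18 + 8 + 7/4) = -33/8, so the L-coordinate is 1/4.
[KLN] = ½·((-8)·(8−(13/4)) + 6·(13/4−3) + (-4)·(3−8)) = ½·(-38 + 3/2 + 20) = -33/4, so the M-coordinate is 1/2.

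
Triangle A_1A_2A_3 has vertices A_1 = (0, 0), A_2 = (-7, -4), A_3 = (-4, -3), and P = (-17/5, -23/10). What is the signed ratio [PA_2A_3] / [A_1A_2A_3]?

3/10

[A_1A_2A_3] = ½·(0·(-4−(-3)) + (-7)·(-3−0) + (-4)·(0−(-4))) = ½·(0 + 21 − 16) = 5/2.
[PA_2A_3] = ½·((-17/5)·(-4−(-3)) + (-7)·(-3−(-23/10)) + (-4)·(-23/10−(-4))) = ½·(17/5 + 49/10 − 34/5) = 3/4, so the ratio is (3/4)/(5/2) = 3/10.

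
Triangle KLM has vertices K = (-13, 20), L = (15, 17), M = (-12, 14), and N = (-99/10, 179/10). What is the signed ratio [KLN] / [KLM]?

3/10

[KLM] = ½·((-13)·(17−14) + 15·(14−20) + (-12)·(20−17)) = ½·(-39 − 90 − 36) = -165/2.
[KLN] = ½·((-13)·(17−(179/10)) + 15·(179/10−20) + (-99/10)·(20−17)) = ½·(117/10 − 63/2 − 297/10) = -99/4, so the ratio is (-99/4)/(-165/2) = 3/10.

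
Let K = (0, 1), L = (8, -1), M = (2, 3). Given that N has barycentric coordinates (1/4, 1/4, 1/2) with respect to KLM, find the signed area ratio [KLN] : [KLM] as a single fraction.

1/2

The signed ratio [KLN]/[KLM] equals the barycentric coordinate of N at vertex M, which is 1/2.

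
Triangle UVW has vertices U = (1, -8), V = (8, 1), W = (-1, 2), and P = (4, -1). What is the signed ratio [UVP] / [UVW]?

[UVW] = ½·(1·(1−2) + 8·(2−(-8)) + (-1)·(-8−1)) = ½·(-1 + 80 + 9) = 44.
[UVP] = ½·(1·(1−(-1)) + 8·(-1−(-8)) + 4·(-8−1)) = ½·(2 + 56 − 36) = 11, so the ratio is 11/44 = 1/4.

1/4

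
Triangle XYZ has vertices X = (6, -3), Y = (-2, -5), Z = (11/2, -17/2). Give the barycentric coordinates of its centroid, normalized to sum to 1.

(1/3, 1/3, 1/3)

The centroid is the average of the vertices, so each weight is 1/3.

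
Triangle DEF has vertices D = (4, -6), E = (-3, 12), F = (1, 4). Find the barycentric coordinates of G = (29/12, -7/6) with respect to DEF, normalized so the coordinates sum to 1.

Signed area of the reference triangle: [DEF] = ½·(4·(12−4) + (-3)·(4−(-6)) + 1·(-6−12)) = ½·(32 − 30 − 18) = -8.
[GEF] = ½·((29/12)·(12−4) + (-3)·(4−(-7/6)) + 1·(-7/6−12)) = ½·(58/3 − 31/2 − 79/6) = -14/3, so the D-coordinate is (-14/3)/(-8) = 7/12.
[DGF] = ½·(4·(-7/6−4) + (29/12)·(4−(-6)) + 1·(-6−(-7/6))) = ½·(-62/3 + 145/6 − 29/6) = -2/3, so the E-coordinate is 1/12.
[DEG] = ½·(4·(12−(-7/6)) + (-3)·(-7/6−(-6)) + (29/12)·(-6−12)) = ½·(158/3 − 29/2 − 87/2) = -8/3, so the F-coordinate is 1/3.

(7/12, 1/12, 1/3)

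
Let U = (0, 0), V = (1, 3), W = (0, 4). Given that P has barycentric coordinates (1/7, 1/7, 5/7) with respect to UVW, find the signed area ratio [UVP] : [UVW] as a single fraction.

5/7

The signed ratio [UVP]/[UVW] equals the barycentric coordinate of P at vertex W, which is 5/7.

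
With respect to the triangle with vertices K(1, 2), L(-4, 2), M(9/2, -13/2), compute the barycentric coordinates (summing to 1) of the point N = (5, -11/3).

Signed area of the reference triangle: [KLM] = ½·(1·(2−(-13/2)) + (-4)·(-13/2−2) + (9/2)·(2−2)) = ½·(17/2 + 34 + 0) = 85/4.
[NLM] = ½·(5·(2−(-13/2)) + (-4)·(-13/2−(-11/3)) + (9/2)·(-11/3−2)) = ½·(85/2 + 34/3 − 51/2) = 85/6, so the K-coordinate is (85/6)/(85/4) = 2/3.
[KNM] = ½·(1·(-11/3−(-13/2)) + 5·(-13/2−2) + (9/2)·(2−(-11/3))) = ½·(17/6 − 85/2 + 51/2) = -85/12, so the L-coordinate is -1/3.
[KLN] = ½·(1·(2−(-11/3)) + (-4)·(-11/3−2) + 5·(2−2)) = ½·(17/3 + 68/3 + 0) = 85/6, so the M-coordinate is 2/3.
Check: 2/3 − 1/3 + 2/3 = 1.

(2/3, -1/3, 2/3)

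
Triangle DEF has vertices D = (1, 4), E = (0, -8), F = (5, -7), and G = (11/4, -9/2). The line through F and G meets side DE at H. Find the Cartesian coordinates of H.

(1/2, -2)

Barycentric coordinates of G with respect to DEF: (1/4, 1/4, 1/2).
On side DE the F-coordinate is zero; dropping G's F-weight 1/2 and renormalizing the remaining 1/4 : 1/4 gives weights 1/2, 1/2 on D, E.
H = (1/2)·(1, 4) + (1/2)·(0, -8) = (1/2, -2).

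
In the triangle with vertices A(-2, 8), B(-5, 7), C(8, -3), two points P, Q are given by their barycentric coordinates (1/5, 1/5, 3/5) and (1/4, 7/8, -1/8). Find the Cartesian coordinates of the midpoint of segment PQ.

(-99/80, 97/20)

Barycentric coordinates of the midpoint are the average: (9/40, 43/80, 19/80).
Converting: (9/40)·A + (43/80)·B + (19/80)·C = (-99/80, 97/20).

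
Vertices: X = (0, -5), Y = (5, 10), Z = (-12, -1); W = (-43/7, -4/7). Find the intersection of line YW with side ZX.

(-8, -7/3)

Barycentric coordinates of W with respect to XYZ: (2/7, 1/7, 4/7).
On side ZX the Y-coordinate is zero; dropping W's Y-weight 1/7 and renormalizing the remaining 4/7 : 2/7 gives weights 2/3, 1/3 on Z, X.
V = (2/3)·(-12, -1) + (1/3)·(0, -5) = (-8, -7/3).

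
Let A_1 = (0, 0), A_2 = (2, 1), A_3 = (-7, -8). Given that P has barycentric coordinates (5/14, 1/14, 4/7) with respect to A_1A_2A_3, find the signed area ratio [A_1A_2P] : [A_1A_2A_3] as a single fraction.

The signed ratio [A_1A_2P]/[A_1A_2A_3] equals the barycentric coordinate of P at vertex A_3, which is 4/7.

4/7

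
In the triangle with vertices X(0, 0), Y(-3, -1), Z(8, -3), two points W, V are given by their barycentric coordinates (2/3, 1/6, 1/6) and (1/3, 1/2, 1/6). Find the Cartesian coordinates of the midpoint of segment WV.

Barycentric coordinates of the midpoint are the average: (1/2, 1/3, 1/6).
Converting: (1/2)·X + (1/3)·Y + (1/6)·Z = (1/3, -5/6).

(1/3, -5/6)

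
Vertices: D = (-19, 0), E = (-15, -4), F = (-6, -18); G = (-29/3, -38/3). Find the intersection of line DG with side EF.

Barycentric coordinates of G with respect to DEF: (1/6, 1/6, 2/3).
On side EF the D-coordinate is zero; dropping G's D-weight 1/6 and renormalizing the remaining 1/6 : 2/3 gives weights 1/5, 4/5 on E, F.
H = (1/5)·(-15, -4) + (4/5)·(-6, -18) = (-39/5, -76/5).

(-39/5, -76/5)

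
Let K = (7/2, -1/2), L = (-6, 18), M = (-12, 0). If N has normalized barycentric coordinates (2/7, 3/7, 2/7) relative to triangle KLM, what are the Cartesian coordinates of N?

(-5, 53/7)

N = (2/7)·K + (3/7)·L + (2/7)·M.
x-coordinate: (2/7)·(7/2) + (3/7)·(-6) + (2/7)·(-12) = -5.
y-coordinate: (2/7)·(-1/2) + (3/7)·18 + (2/7)·0 = 53/7.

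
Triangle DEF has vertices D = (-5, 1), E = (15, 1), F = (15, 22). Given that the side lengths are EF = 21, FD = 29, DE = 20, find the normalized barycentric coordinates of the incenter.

(3/10, 29/70, 2/7)

The incenter has barycentric coordinates proportional to the opposite side lengths: (21 : 29 : 20).
Normalizing by 21+29+20 = 70 gives (3/10, 29/70, 2/7).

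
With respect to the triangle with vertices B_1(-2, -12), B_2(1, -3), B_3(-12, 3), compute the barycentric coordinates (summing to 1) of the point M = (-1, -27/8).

(1/8, 3/4, 1/8)

Signed area of the reference triangle: [B_1B_2B_3] = ½·((-2)·(-3−3) + 1·(3−(-12)) + (-12)·(-12−(-3))) = ½·(12 + 15 + 108) = 135/2.
[MB_2B_3] = ½·((-1)·(-3−3) + 1·(3−(-27/8)) + (-12)·(-27/8−(-3))) = ½·(6 + 51/8 + 9/2) = 135/16, so the B_1-coordinate is (135/16)/(135/2) = 1/8.
[B_1MB_3] = ½·((-2)·(-27/8−3) + (-1)·(3−(-12)) + (-12)·(-12−(-27/8))) = ½·(51/4 − 15 + 207/2) = 405/8, so the B_2-coordinate is 3/4.
[B_1B_2M] = ½·((-2)·(-3−(-27/8)) + 1·(-27/8−(-12)) + (-1)·(-12−(-3))) = ½·(-3/4 + 69/8 + 9) = 135/16, so the B_3-coordinate is 1/8.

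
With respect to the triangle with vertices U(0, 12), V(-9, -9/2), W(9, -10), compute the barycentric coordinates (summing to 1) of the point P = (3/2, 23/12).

(1/2, 1/6, 1/3)

Signed area of the reference triangle: [UVW] = ½·(0·(-9/2−(-10)) + (-9)·(-10−12) + 9·(12−(-9/2))) = ½·(0 + 198 + 297/2) = 693/4.
[PVW] = ½·((3/2)·(-9/2−(-10)) + (-9)·(-10−(23/12)) + 9·(23/12−(-9/2))) = ½·(33/4 + 429/4 + 231/4) = 693/8, so the U-coordinate is (693/8)/(693/4) = 1/2.
[UPW] = ½·(0·(23/12−(-10)) + (3/2)·(-10−12) + 9·(12−(23/12))) = ½·(0 − 33 + 363/4) = 231/8, so the V-coordinate is 1/6.
[UVP] = ½·(0·(-9/2−(23/12)) + (-9)·(23/12−12) + (3/2)·(12−(-9/2))) = ½·(0 + 363/4 + 99/4) = 231/4, so the W-coordinate is 1/3.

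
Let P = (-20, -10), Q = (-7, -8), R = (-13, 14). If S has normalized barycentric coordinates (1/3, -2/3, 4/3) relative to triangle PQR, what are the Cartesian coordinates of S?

S = (1/3)·P + (-2/3)·Q + (4/3)·R.
x-coordinate: (1/3)·(-20) + (-2/3)·(-7) + (4/3)·(-13) = -58/3.
y-coordinate: (1/3)·(-10) + (-2/3)·(-8) + (4/3)·14 = 62/3.

(-58/3, 62/3)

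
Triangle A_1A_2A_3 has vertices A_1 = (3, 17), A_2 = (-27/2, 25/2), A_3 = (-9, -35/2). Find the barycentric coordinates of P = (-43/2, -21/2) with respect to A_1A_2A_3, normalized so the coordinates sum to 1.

(-2/3, 1, 2/3)

Signed area of the reference triangle: [A_1A_2A_3] = ½·(3·(25/2−(-35/2)) + (-27/2)·(-35/2−17) + (-9)·(17−(25/2))) = ½·(90 + 1863/4 − 81/2) = 2061/8.
[PA_2A_3] = ½·((-43/2)·(25/2−(-35/2)) + (-27/2)·(-35/2−(-21/2)) + (-9)·(-21/2−(25/2))) = ½·(-645 + 189/2 + 207) = -687/4, so the A_1-coordinate is (-687/4)/(2061/8) = -2/3.
[A_1PA_3] = ½·(3·(-21/2−(-35/2)) + (-43/2)·(-35/2−17) + (-9)·(17−(-21/2))) = ½·(21 + 2967/4 − 495/2) = 2061/8, so the A_2-coordinate is 1.
[A_1A_2P] = ½·(3·(25/2−(-21/2)) + (-27/2)·(-21/2−17) + (-43/2)·(17−(25/2))) = ½·(69 + 1485/4 − 387/4) = 687/4, so the A_3-coordinate is 2/3.
Check: -2/3 + 1 + 2/3 = 1.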